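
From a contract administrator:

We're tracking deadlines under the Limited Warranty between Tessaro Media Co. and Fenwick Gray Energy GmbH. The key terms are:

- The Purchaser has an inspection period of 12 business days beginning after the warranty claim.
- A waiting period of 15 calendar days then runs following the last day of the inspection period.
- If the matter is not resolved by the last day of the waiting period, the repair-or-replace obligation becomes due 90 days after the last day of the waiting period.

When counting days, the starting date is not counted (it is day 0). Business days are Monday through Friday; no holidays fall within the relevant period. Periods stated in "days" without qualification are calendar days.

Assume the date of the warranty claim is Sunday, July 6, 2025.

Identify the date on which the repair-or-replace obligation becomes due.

The last day of the inspection period: 12 business days after Sunday, July 6, 2025, skipping weekends — Jul 7, Jul 8, Jul 9, Jul 10, …, Jul 18, Jul 21, Jul 22 — lands on Tuesday, July 22, 2025.
The last day of the waiting period: July 22, 2025 + 15 days = August 6, 2025.
The date on which the repair-or-replace obligation becomes due: August 6, 2025 + 90 days = November 4, 2025.

November 4, 2025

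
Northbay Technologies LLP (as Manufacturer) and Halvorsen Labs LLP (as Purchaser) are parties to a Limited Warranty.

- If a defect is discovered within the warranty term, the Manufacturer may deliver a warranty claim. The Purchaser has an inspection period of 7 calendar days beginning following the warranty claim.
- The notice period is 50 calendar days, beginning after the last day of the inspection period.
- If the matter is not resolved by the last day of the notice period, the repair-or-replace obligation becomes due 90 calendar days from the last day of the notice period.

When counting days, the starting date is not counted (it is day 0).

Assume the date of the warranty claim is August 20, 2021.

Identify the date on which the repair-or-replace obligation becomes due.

Adding 7 calendar days to August 20, 2021 gives August 27, 2021, which is the last day of the inspection period.
The last day of the notice period: 50 calendar days after August 27, 2021 is October 16, 2021.
Adding 90 calendar days to October 16, 2021 gives January 14, 2022, which is the date on which the repair-or-replace obligation becomes due.

January 14, 2022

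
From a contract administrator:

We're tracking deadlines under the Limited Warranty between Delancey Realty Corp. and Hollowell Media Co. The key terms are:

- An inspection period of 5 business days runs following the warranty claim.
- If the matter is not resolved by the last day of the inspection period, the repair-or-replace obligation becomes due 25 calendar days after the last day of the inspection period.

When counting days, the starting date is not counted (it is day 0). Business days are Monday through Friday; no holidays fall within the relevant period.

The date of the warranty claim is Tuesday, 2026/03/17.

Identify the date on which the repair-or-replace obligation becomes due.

The last day of the inspection period: 5 business days after Tuesday, 2026/03/17, skipping weekends — Mar 18, Mar 19, Mar 20, Mar 23, Mar 24 — lands on Tuesday, 2026/03/24.
The date on which the repair-or-replace obligation becomes due: 2026/03/24 + 25 days = 2026/04/18.

2026/04/18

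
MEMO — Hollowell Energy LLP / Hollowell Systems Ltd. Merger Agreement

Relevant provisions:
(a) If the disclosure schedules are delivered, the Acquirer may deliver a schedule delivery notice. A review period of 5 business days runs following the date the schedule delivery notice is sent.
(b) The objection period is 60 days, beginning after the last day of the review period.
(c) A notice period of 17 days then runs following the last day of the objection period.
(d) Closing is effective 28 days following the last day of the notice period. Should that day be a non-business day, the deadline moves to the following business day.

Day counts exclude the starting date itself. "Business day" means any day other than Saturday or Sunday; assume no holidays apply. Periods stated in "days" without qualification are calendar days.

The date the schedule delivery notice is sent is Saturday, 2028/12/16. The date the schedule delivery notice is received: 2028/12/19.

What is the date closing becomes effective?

The last day of the review period: counting 5 business days from Saturday, 2028/12/16 (Dec 18, Dec 19, Dec 20, Dec 21, Dec 22, skipping weekends) reaches Friday, 2028/12/22.
The last day of the objection period: 60 calendar days after 2028/12/22 is 2029/02/20.
The last day of the notice period: 2029/02/20 + 17 days = 2029/03/09.
Adding 28 calendar days to 2029/03/09 gives 2029/04/06, which is the date closing becomes effective. 2029/04/06 is a Friday, so no roll-forward applies.

2029/04/06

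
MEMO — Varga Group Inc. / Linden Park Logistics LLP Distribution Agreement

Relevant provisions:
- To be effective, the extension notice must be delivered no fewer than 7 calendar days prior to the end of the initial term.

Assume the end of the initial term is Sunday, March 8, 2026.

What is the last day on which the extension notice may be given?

March 1, 2026

Counting back 7 calendar days from March 8, 2026 gives March 1, 2026.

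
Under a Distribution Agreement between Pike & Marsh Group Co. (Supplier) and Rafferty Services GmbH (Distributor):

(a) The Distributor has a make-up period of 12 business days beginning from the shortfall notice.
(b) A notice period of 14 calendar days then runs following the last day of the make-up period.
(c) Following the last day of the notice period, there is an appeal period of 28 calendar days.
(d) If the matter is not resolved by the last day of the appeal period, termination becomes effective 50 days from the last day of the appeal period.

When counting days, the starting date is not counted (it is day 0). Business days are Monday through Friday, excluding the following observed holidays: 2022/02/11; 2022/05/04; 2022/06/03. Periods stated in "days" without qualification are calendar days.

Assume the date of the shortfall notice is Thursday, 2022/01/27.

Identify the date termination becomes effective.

2022/05/18

The last day of the make-up period: 12 business days after Thursday, 2022/01/27, skipping weekends and the listed holiday on Feb 11 — Jan 28, Jan 31, Feb 1, Feb 2, …, Feb 10, Feb 14, Feb 15 — lands on Tuesday, 2022/02/15.
The last day of the notice period: 14 calendar days after 2022/02/15 is 2022/03/01.
Adding 28 calendar days to 2022/03/01 gives 2022/03/29, which is the last day of the appeal period.
The date termination becomes effective: 50 calendar days after 2022/03/29 is 2022/05/18.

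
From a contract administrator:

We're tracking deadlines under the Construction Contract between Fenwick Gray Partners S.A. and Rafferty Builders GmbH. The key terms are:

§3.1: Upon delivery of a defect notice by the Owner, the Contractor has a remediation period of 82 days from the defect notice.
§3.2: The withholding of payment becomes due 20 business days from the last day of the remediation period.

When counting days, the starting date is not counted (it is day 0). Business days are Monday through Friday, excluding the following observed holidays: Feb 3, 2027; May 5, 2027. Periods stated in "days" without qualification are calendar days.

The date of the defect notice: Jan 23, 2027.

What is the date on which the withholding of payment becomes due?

May 14, 2027

The last day of the remediation period: Jan 23, 2027 + 82 days = Apr 15, 2027.
The date on which the withholding of payment becomes due: 20 business days after Thursday, Apr 15, 2027, skipping weekends and the listed holiday on May 5 — Apr 16, Apr 19, Apr 20, Apr 21, …, May 12, May 13, May 14 — lands on Friday, May 14, 2027.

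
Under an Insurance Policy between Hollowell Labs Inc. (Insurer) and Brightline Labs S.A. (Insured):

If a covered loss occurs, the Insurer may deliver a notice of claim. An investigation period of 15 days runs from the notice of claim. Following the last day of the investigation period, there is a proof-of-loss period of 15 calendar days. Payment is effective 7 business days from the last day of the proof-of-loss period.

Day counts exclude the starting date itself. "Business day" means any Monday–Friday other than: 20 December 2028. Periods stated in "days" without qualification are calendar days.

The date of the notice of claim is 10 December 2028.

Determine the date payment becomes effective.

The last day of the investigation period: 15 calendar days after 10 December 2028 is 25 December 2028.
Adding 15 calendar days to 25 December 2028 gives 9 January 2029, which is the last day of the proof-of-loss period.
The date payment becomes effective: counting 7 business days from Tuesday, 9 January 2029 (Jan 10, Jan 11, Jan 12, Jan 15, Jan 16, Jan 17, Jan 18, skipping weekends) reaches Thursday, 18 January 2029.

18 January 2029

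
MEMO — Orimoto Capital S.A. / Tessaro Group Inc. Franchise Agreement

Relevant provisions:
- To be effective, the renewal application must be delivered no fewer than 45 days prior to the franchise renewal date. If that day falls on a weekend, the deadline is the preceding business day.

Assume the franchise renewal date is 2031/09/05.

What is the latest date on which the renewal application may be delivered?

Counting back 45 calendar days from 2031/09/05 gives 2031/07/22. That is a Tuesday, so no adjustment is needed.

2031/07/22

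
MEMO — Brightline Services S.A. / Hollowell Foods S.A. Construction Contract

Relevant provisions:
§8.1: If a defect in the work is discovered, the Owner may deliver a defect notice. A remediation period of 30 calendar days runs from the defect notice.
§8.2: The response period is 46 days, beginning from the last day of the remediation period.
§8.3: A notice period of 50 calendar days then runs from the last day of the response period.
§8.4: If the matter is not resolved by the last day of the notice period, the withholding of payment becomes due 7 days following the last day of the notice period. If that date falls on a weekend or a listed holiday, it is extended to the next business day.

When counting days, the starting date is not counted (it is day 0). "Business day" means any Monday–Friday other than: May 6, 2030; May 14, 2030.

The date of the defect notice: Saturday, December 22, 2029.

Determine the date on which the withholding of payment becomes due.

May 7, 2030

Adding 30 calendar days to December 22, 2029 gives January 21, 2030, which is the last day of the remediation period.
The last day of the response period: 46 calendar days after January 21, 2030 is March 8, 2030.
The last day of the notice period: 50 calendar days after March 8, 2030 is April 27, 2030.
The date on which the withholding of payment becomes due: April 27, 2030 + 7 days = May 4, 2030. That falls on a Saturday, so it rolls to the next business day, Tuesday, May 7, 2030.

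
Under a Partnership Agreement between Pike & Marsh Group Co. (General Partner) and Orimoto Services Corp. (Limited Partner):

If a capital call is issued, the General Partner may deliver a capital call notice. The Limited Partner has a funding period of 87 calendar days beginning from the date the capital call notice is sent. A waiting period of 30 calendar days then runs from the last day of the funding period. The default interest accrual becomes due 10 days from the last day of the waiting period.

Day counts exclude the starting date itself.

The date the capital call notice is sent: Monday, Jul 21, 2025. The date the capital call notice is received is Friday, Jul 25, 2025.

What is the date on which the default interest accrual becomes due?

The last day of the funding period: 87 calendar days after Jul 21, 2025 is Oct 16, 2025.
The last day of the waiting period: 30 calendar days after Oct 16, 2025 is Nov 15, 2025.
Adding 10 calendar days to Nov 15, 2025 gives Nov 25, 2025, which is the date on which the default interest accrual becomes due.

Nov 25, 2025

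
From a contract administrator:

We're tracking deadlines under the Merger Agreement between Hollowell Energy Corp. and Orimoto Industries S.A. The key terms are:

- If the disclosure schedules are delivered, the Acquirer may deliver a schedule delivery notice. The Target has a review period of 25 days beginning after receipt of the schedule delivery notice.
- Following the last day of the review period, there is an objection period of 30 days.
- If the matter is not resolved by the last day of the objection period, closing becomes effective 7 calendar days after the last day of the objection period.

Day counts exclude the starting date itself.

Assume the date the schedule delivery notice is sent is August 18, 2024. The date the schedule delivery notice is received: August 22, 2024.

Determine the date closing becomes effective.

October 23, 2024

The last day of the review period: 25 calendar days after August 22, 2024 is September 16, 2024.
The last day of the objection period: 30 calendar days after September 16, 2024 is October 16, 2024.
The date closing becomes effective: 7 calendar days after October 16, 2024 is October 23, 2024.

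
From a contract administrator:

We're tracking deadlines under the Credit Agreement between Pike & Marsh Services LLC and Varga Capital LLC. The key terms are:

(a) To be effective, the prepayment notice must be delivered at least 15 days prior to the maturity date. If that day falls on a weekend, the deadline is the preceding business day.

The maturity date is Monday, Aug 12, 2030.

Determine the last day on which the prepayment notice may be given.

Jul 26, 2030

Aug 12, 2030 minus 15 days is Jul 28, 2030. That is a Sunday, so the deadline moves back to Friday, Jul 26, 2030.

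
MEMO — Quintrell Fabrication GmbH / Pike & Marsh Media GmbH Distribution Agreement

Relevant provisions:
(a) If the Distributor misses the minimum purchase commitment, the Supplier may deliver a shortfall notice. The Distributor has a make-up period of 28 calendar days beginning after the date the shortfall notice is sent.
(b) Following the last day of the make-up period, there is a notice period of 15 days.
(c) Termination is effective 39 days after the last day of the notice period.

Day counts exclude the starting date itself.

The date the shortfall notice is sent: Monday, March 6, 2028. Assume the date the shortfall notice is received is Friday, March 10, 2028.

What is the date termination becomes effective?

May 27, 2028

Adding 28 calendar days to March 6, 2028 gives April 3, 2028, which is the last day of the make-up period.
The last day of the notice period: 15 calendar days after April 3, 2028 is April 18, 2028.
The date termination becomes effective: 39 calendar days after April 18, 2028 is May 27, 2028.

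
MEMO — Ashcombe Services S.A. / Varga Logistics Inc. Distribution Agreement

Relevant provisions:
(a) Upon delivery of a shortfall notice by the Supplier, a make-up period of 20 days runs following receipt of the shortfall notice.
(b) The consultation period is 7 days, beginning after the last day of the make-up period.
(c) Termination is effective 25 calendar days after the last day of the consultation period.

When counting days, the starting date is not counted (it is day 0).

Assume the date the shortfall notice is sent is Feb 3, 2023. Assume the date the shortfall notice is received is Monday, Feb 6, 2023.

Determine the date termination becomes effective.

Adding 20 calendar days to Feb 6, 2023 gives Feb 26, 2023, which is the last day of the make-up period.
Adding 7 calendar days to Feb 26, 2023 gives Mar 5, 2023, which is the last day of the consultation period.
Adding 25 calendar days to Mar 5, 2023 gives Mar 30, 2023, which is the date termination becomes effective.

Mar 30, 2023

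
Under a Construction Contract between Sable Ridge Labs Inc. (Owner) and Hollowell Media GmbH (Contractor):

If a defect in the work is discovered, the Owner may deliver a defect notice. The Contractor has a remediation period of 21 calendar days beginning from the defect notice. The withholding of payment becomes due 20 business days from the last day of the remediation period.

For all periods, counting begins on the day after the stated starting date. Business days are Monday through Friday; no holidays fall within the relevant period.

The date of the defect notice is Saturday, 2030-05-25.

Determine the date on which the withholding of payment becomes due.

The last day of the remediation period: 2030-05-25 + 21 days = 2030-06-15.
The date on which the withholding of payment becomes due: 20 business days after Saturday, 2030-06-15, skipping weekends — Jun 17, Jun 18, Jun 19, Jun 20, …, Jul 10, Jul 11, Jul 12 — lands on Friday, 2030-07-12.

2030-07-12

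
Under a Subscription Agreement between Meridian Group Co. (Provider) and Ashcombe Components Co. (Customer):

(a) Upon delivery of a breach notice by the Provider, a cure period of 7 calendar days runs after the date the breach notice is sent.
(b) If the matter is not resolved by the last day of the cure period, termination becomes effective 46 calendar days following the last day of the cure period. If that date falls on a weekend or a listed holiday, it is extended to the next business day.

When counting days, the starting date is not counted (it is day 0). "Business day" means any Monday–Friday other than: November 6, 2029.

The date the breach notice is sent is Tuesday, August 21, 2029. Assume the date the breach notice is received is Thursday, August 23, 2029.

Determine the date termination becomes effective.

Adding 7 calendar days to August 21, 2029 gives August 28, 2029, which is the last day of the cure period.
The date termination becomes effective: 46 calendar days after August 28, 2029 is October 13, 2029. That falls on a Saturday, so it rolls to the next business day, Monday, October 15, 2029.

October 15, 2029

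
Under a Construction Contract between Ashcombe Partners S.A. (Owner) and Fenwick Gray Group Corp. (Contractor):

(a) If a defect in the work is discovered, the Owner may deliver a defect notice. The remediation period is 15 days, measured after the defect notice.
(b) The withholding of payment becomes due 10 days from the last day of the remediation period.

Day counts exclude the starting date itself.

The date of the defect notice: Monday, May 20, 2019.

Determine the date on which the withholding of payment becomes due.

Adding 15 calendar days to May 20, 2019 gives June 4, 2019, which is the last day of the remediation period.
The date on which the withholding of payment becomes due: 10 calendar days after June 4, 2019 is June 14, 2019.

June 14, 2019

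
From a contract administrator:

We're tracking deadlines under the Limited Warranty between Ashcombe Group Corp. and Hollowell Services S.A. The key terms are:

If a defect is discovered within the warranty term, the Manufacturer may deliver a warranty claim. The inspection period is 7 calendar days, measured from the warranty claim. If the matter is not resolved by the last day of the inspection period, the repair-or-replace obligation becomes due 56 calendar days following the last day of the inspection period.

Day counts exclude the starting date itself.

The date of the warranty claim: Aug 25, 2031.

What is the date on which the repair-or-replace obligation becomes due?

Adding 7 calendar days to Aug 25, 2031 gives Sep 1, 2031, which is the last day of the inspection period.
The date on which the repair-or-replace obligation becomes due: Sep 1, 2031 + 56 days = Oct 27, 2031.

Oct 27, 2031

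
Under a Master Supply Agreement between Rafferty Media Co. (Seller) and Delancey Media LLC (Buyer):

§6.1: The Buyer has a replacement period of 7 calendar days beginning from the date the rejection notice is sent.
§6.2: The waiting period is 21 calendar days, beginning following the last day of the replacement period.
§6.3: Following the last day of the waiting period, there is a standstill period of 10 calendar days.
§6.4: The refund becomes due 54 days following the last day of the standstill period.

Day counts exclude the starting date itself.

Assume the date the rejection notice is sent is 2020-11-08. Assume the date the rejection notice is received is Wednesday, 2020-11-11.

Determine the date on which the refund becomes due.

The last day of the replacement period: 2020-11-08 + 7 days = 2020-11-15.
The last day of the waiting period: 2020-11-15 + 21 days = 2020-12-06.
The last day of the standstill period: 10 calendar days after 2020-12-06 is 2020-12-16.
Adding 54 calendar days to 2020-12-16 gives 2021-02-08, which is the date on which the refund becomes due.

2021-02-08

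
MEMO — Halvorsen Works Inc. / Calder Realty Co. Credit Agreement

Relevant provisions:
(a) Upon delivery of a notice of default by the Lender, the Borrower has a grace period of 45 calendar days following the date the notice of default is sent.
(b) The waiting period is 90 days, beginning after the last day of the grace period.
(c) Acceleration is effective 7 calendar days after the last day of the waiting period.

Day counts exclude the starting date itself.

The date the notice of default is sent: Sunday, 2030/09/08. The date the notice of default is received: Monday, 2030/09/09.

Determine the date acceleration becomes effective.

2031/01/28

Adding 45 calendar days to 2030/09/08 gives 2030/10/23, which is the last day of the grace period.
The last day of the waiting period: 90 calendar days after 2030/10/23 is 2031/01/21.
The date acceleration becomes effective: 7 calendar days after 2031/01/21 is 2031/01/28.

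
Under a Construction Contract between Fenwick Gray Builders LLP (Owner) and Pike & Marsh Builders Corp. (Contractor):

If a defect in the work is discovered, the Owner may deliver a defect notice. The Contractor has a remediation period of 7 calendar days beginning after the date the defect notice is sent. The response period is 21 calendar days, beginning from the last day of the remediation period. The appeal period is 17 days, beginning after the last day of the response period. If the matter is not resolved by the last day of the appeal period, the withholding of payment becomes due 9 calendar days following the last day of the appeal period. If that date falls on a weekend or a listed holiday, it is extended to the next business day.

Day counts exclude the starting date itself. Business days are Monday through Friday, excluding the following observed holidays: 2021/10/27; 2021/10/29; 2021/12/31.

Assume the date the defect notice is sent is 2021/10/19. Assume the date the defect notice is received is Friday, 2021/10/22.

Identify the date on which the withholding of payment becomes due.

2021/12/13

Adding 7 calendar days to 2021/10/19 gives 2021/10/26, which is the last day of the remediation period.
The last day of the response period: 21 calendar days after 2021/10/26 is 2021/11/16.
The last day of the appeal period: 17 calendar days after 2021/11/16 is 2021/12/03.
The date on which the withholding of payment becomes due: 2021/12/03 + 9 days = 2021/12/12. That falls on a Sunday, so it rolls to the next business day, Monday, 2021/12/13.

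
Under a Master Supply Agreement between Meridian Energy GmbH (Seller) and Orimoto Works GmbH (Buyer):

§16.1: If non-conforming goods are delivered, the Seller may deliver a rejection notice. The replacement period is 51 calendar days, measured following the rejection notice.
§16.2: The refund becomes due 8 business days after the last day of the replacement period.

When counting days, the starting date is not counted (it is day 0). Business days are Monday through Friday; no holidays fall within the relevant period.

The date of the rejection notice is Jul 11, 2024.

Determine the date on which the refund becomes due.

Sep 11, 2024

The last day of the replacement period: Jul 11, 2024 + 51 days = Aug 31, 2024.
From Saturday, Aug 31, 2024, 8 business days (Sep 2, Sep 3, Sep 4, Sep 5, Sep 6, Sep 9, Sep 10, Sep 11, skipping weekends) brings us to Wednesday, Sep 11, 2024, which is the date on which the refund becomes due.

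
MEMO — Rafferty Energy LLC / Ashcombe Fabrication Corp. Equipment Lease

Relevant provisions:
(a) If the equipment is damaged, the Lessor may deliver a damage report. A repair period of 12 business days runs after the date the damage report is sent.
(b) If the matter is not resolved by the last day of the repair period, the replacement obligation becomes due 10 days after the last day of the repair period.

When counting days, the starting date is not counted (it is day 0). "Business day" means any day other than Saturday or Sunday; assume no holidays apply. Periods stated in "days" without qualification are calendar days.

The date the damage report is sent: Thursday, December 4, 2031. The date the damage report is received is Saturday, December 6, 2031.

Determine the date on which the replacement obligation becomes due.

January 1, 2032

From Thursday, December 4, 2031, 12 business days (Dec 5, Dec 8, Dec 9, Dec 10, …, Dec 18, Dec 19, Dec 22, skipping weekends) brings us to Monday, December 22, 2031, which is the last day of the repair period.
The date on which the replacement obligation becomes due: December 22, 2031 + 10 days = January 1, 2032.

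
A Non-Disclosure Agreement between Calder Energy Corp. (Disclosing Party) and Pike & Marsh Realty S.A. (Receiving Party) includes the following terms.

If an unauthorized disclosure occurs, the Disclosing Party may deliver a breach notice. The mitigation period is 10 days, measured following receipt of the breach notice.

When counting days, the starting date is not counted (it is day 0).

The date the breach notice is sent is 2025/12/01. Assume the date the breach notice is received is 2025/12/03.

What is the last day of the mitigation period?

The last day of the mitigation period: 2025/12/03 + 10 days = 2025/12/13.

2025/12/13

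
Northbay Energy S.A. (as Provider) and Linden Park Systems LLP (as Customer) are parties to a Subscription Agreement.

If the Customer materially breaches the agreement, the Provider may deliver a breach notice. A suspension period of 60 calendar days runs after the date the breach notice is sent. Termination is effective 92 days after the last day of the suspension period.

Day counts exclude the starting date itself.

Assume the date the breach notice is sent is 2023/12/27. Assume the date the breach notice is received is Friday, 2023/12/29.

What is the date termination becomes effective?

2024/05/27

The last day of the suspension period: 60 calendar days after 2023/12/27 is 2024/02/25.
The date termination becomes effective: 92 calendar days after 2024/02/25 is 2024/05/27.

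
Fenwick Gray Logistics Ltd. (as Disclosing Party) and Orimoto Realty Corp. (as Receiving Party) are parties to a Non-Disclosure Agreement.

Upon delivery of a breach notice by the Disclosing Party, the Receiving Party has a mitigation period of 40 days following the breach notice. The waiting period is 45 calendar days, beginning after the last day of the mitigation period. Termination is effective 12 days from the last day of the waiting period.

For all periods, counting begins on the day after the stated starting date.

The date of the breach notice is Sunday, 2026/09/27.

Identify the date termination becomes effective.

2027/01/02

The last day of the mitigation period: 40 calendar days after 2026/09/27 is 2026/11/06.
The last day of the waiting period: 45 calendar days after 2026/11/06 is 2026/12/21.
The date termination becomes effective: 12 calendar days after 2026/12/21 is 2027/01/02.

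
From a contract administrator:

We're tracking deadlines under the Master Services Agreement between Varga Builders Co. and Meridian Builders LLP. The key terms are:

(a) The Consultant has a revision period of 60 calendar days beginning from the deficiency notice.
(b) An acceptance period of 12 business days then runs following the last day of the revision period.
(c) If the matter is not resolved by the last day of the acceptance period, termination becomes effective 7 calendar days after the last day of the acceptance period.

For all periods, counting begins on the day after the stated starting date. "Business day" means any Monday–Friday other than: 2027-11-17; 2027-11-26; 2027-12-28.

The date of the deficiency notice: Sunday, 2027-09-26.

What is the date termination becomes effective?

The last day of the revision period: 60 calendar days after 2027-09-26 is 2027-11-25.
The last day of the acceptance period: 12 business days after Thursday, 2027-11-25, skipping weekends and the listed holiday on Nov 26 — Nov 29, Nov 30, Dec 1, Dec 2, …, Dec 10, Dec 13, Dec 14 — lands on Tuesday, 2027-12-14.
Adding 7 calendar days to 2027-12-14 gives 2027-12-21, which is the date termination becomes effective.

2027-12-21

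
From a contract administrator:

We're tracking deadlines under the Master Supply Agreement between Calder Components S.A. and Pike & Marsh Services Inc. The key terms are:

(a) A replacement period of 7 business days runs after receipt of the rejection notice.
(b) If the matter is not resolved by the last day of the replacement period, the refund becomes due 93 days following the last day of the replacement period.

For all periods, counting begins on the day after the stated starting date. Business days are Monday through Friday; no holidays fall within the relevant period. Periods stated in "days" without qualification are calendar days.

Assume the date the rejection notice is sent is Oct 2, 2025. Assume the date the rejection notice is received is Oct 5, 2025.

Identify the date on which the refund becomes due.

From Sunday, Oct 5, 2025, 7 business days (Oct 6, Oct 7, Oct 8, Oct 9, Oct 10, Oct 13, Oct 14, skipping weekends) brings us to Tuesday, Oct 14, 2025, which is the last day of the replacement period.
Adding 93 calendar days to Oct 14, 2025 gives Jan 15, 2026, which is the date on which the refund becomes due.

Jan 15, 2026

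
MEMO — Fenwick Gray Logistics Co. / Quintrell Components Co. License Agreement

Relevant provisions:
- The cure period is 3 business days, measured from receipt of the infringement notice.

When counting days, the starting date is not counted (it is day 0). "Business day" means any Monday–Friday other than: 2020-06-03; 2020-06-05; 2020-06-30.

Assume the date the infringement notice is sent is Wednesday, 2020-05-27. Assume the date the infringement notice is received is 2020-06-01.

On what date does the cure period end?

2020-06-08

The last day of the cure period: 3 business days after Monday, 2020-06-01, skipping weekends and the listed holidays on Jun 3, Jun 5 — Jun 2, Jun 4, Jun 8 — lands on Monday, 2020-06-08.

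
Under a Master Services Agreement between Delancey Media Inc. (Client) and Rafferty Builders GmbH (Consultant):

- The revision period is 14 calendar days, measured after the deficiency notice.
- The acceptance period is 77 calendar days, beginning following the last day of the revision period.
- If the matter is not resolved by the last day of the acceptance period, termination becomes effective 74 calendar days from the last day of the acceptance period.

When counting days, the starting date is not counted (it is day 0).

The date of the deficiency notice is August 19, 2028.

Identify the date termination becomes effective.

The last day of the revision period: 14 calendar days after August 19, 2028 is September 2, 2028.
The last day of the acceptance period: September 2, 2028 + 77 days = November 18, 2028.
The date termination becomes effective: November 18, 2028 + 74 days = January 31, 2029.

January 31, 2029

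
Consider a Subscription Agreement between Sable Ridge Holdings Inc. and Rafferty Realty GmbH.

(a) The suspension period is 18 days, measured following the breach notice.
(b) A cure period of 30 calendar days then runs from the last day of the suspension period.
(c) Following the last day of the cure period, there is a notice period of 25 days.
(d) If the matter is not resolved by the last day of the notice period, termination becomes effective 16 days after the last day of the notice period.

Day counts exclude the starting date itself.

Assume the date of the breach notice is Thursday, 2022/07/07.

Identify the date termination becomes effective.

2022/10/04

The last day of the suspension period: 2022/07/07 + 18 days = 2022/07/25.
The last day of the cure period: 2022/07/25 + 30 days = 2022/08/24.
The last day of the notice period: 2022/08/24 + 25 days = 2022/09/18.
The date termination becomes effective: 2022/09/18 + 16 days = 2022/10/04.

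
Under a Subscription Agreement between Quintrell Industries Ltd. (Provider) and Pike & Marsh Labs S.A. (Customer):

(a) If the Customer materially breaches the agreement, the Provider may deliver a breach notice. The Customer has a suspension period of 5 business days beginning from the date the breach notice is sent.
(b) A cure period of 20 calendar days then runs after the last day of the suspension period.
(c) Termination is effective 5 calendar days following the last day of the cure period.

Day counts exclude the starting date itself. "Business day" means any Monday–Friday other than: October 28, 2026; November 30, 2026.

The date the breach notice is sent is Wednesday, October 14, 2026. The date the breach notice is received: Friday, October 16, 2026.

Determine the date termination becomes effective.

November 15, 2026

From Wednesday, October 14, 2026, 5 business days (Oct 15, Oct 16, Oct 19, Oct 20, Oct 21, skipping weekends) brings us to Wednesday, October 21, 2026, which is the last day of the suspension period.
The last day of the cure period: 20 calendar days after October 21, 2026 is November 10, 2026.
The date termination becomes effective: 5 calendar days after November 10, 2026 is November 15, 2026.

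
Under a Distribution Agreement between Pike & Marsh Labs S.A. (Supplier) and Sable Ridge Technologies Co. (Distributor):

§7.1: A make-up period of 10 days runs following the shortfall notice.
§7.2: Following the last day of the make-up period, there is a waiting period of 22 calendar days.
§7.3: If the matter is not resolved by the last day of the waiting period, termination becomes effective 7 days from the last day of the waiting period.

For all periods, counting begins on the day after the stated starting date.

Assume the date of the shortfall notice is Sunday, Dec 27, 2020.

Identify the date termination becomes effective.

The last day of the make-up period: 10 calendar days after Dec 27, 2020 is Jan 6, 2021.
The last day of the waiting period: Jan 6, 2021 + 22 days = Jan 28, 2021.
Adding 7 calendar days to Jan 28, 2021 gives Feb 4, 2021, which is the date termination becomes effective.

Feb 4, 2021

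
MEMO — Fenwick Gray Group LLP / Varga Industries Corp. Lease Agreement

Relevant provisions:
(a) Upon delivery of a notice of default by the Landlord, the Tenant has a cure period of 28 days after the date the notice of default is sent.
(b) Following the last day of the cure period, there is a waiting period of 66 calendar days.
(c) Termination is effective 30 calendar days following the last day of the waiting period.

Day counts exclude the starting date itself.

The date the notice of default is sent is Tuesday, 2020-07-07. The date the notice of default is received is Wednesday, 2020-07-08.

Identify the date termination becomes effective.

The last day of the cure period: 28 calendar days after 2020-07-07 is 2020-08-04.
The last day of the waiting period: 66 calendar days after 2020-08-04 is 2020-10-09.
Adding 30 calendar days to 2020-10-09 gives 2020-11-08, which is the date termination becomes effective.

2020-11-08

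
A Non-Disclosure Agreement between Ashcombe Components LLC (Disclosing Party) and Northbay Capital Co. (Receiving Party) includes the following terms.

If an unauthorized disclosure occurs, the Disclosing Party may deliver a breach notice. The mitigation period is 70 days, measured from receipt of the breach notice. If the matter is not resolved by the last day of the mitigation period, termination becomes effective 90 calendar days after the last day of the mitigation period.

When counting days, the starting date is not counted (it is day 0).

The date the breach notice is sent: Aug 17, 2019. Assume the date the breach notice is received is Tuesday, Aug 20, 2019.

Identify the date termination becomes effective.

The last day of the mitigation period: 70 calendar days after Aug 20, 2019 is Oct 29, 2019.
The date termination becomes effective: 90 calendar days after Oct 29, 2019 is Jan 27, 2020.

Jan 27, 2020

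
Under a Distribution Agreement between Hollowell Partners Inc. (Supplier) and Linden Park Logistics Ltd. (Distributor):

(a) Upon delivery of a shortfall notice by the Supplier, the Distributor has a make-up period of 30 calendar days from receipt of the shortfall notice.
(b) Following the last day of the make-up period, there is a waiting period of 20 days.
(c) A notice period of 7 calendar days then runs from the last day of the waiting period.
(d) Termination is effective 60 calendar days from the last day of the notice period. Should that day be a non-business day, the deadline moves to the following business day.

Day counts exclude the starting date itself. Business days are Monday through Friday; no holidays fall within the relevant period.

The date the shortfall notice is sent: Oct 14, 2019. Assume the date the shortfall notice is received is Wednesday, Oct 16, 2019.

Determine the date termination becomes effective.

Feb 10, 2020

Adding 30 calendar days to Oct 16, 2019 gives Nov 15, 2019, which is the last day of the make-up period.
The last day of the waiting period: Nov 15, 2019 + 20 days = Dec 5, 2019.
Adding 7 calendar days to Dec 5, 2019 gives Dec 12, 2019, which is the last day of the notice period.
Adding 60 calendar days to Dec 12, 2019 gives Feb 10, 2020, which is the date termination becomes effective. Feb 10, 2020 is a Monday, so no roll-forward applies.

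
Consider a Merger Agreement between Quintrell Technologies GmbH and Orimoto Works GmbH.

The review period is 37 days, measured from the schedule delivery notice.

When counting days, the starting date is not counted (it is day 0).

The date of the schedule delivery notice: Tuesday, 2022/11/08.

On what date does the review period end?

The last day of the review period: 2022/11/08 + 37 days = 2022/12/15.

2022/12/15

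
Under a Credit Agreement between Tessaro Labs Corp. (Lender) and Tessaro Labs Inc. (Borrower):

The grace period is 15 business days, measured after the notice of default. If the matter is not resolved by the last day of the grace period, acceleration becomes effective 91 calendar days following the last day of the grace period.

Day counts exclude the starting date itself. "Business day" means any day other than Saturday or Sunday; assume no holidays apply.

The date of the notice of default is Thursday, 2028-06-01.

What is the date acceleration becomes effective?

The last day of the grace period: 15 business days after Thursday, 2028-06-01, skipping weekends — Jun 2, Jun 5, Jun 6, Jun 7, …, Jun 20, Jun 21, Jun 22 — lands on Thursday, 2028-06-22.
Adding 91 calendar days to 2028-06-22 gives 2028-09-21, which is the date acceleration becomes effective.

2028-09-21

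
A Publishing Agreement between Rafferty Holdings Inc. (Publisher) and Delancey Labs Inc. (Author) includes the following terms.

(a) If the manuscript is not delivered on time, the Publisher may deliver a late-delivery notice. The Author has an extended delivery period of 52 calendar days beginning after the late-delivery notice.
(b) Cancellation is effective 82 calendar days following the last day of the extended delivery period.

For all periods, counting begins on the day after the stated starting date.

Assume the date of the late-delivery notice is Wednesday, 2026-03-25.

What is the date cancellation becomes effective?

Adding 52 calendar days to 2026-03-25 gives 2026-05-16, which is the last day of the extended delivery period.
Adding 82 calendar days to 2026-05-16 gives 2026-08-06, which is the date cancellation becomes effective.

2026-08-06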